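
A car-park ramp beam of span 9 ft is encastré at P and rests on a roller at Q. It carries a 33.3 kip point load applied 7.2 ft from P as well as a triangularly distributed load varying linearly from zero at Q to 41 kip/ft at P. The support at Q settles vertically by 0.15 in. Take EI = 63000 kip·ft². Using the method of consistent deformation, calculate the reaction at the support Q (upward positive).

Choose R_Q as the redundant. The primary structure is the cantilever fixed at P.
Primary-structure tip deflection at Q by superposition:
  point load 33.3 at a = 7.2: Pa²(3L − a)/(6EI) = 5697/EI
  triangular load, peak 41 at the fixed end: w₀L⁴/(30EI) = 8967/EI
  δ_0 = 14663/EI
Tip deflection under a unit load at Q: L³/(3EI) = 243/EI.
With EI = 63000 kip·ft²: δ_0 = 0.23275 ft and δ_{QQ} = 0.003857 ft/kip.
Compatibility — the beam at Q must follow the support down by 0.0125 ft: δ_0 − R_Q·δ_{QQ} = 0.0125, so R_Q = (0.23275 − 0.0125)/0.003857 = 57.1 kip.

R_Q = 57.1 kip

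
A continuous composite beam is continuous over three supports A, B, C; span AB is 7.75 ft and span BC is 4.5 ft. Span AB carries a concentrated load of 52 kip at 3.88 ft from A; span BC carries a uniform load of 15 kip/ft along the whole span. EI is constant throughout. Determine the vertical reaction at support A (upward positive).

R_A = 18 kip

Insert a hinge at B; M_B is the redundant, and each span becomes simply supported.
Discontinuity in slope at B on the released structure — sum the simple-span end rotations:
  span AB: point load 52 at a = 3.88: Pab(L + a)/(6LEI) = 195.3/EI
  span BC: UDL 15: wL³/(24EI) = 56.95/EI
  relative rotation θ_0 = (195.3 + 56.95)/EI = 252.2/EI
A unit hogging moment at B produces rotation L₁/(3EI) + L₂/(3EI) = 4.083/EI.
Slope continuity at B: θ_0 = M_B·4.083/EI, so M_B = 252.2/4.083 = 61.77 kip·ft (hogging).
Span AB, ΣM about A with M_B applied at B: R_B^{AB}·7.75 = 201.8 + 61.77, so R_B^{AB} = 34 kip and R_A = 52 − 34 = 18 kip.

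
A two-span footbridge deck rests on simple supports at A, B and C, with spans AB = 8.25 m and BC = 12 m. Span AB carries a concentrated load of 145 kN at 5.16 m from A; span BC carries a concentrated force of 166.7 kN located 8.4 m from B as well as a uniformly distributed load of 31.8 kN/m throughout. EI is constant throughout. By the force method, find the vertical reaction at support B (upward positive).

R_B = 453 kN

Insert a hinge at B; M_B is the redundant, and each span becomes simply supported.
End slopes at the hinge B, treating each span as simply supported:
  span AB: point load 145 at a = 5.16: Pab(L + a)/(6LEI) = 626.3/EI
  span BC: point load 166.7 at a = 8.4: Pab(L + b)/(6LEI) = 1092/EI
  span BC: UDL 31.8: wL³/(24EI) = 2290/EI
  relative rotation θ_0 = (626.3 + 3382)/EI = 4008/EI
A unit hogging moment at B produces rotation L₁/(3EI) + L₂/(3EI) = 6.75/EI.
Compatibility: M_B·(L₁+L₂)/(3EI) = θ_0, giving M_B = 593.8 kN·m (hogging).
Span AB, ΣM about A with M_B applied at B: R_B^{AB}·8.25 = 748.2 + 593.8, so R_B^{AB} = 162.7 kN and R_A = 145 − 162.7 = -17.67 kN.
Span BC, ΣM about C: R_B^{BC}·12 = 2890 + 593.8, so R_B^{BC} = 290.3 kN and R_C = 548.3 − 290.3 = 258 kN.
R_B = 162.7 + 290.3 = 453 kN.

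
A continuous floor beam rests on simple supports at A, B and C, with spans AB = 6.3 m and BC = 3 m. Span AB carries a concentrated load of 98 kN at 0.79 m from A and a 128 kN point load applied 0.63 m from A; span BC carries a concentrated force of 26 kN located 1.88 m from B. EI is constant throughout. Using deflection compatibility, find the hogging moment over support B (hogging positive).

Take M_B as the redundant. Released structure: two simple spans AB and BC with a hinge at B.
End slopes at the hinge B, treating each span as simply supported:
  span AB: point load 98 at a = 0.79: Pab(L + a)/(6LEI) = 80.01/EI
  span AB: point load 128 at a = 0.63: Pab(L + a)/(6LEI) = 83.83/EI
  span BC: point load 26 at a = 1.88: Pab(L + b)/(6LEI) = 12.53/EI
  relative rotation θ_0 = (163.8 + 12.53)/EI = 176.4/EI
A unit hogging moment at B produces rotation L₁/(3EI) + L₂/(3EI) = 3.1/EI.
Compatibility: M_B·(L₁+L₂)/(3EI) = θ_0, giving M_B = 56.89 kN·m (hogging).

M_B = 56.89 kN·m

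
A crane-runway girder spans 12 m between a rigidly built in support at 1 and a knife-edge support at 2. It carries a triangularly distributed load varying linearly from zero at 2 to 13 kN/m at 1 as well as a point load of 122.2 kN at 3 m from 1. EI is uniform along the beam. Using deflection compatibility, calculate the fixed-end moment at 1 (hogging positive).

Release the roller at 2. Primary structure: cantilever fixed at 1.
Downward deflection at the released point 2 due to the loads:
  triangular load, peak 13 at the fixed end: w₀L⁴/(30EI) = 8986/EI
  point load 122.2 at a = 3: Pa²(3L − a)/(6EI) = 6049/EI
  δ_0 = 15034/EI
Flexibility coefficient — unit upward force at 2: δ_{22} = L³/(3EI) = 576/EI.
The prop prevents deflection at 2: R_2 = δ_0/δ_{22} = 15034/576 = 26.1 kN.
Moment equilibrium about 1: M_1 = Σ(load moments about 1) − R_2·L = 678.6 − 26.1×12 = 365.4 kN·m.

M_1 = 365.4 kN·m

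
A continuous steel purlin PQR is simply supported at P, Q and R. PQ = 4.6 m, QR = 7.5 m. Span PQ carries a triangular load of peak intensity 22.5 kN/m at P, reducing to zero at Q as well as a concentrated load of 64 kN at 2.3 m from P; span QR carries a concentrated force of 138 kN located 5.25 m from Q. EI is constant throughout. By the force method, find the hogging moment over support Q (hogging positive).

Insert a hinge at Q; M_Q is the redundant, and each span becomes simply supported.
Rotations at Q on the released spans (each span's end-slope, ×1/EI):
  span PQ: triangular load, peak 22.5: 7w₀L³/(360EI) = 42.58/EI
  span PQ: point load 64 at a = 2.3: Pab(L + a)/(6LEI) = 84.64/EI
  span QR: point load 138 at a = 5.25: Pab(L + b)/(6LEI) = 353.2/EI
  relative rotation θ_0 = (127.2 + 353.2)/EI = 480.4/EI
A unit hogging moment at Q produces rotation L₁/(3EI) + L₂/(3EI) = 4.033/EI.
Compatibility: M_Q·(L₁+L₂)/(3EI) = θ_0, giving M_Q = 119.1 kN·m (hogging).

M_Q = 119.1 kN·m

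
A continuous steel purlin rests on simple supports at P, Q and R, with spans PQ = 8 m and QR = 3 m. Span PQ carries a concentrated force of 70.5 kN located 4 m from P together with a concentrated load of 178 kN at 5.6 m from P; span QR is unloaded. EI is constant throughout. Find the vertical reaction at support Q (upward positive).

Take M_Q as the redundant. Released structure: two simple spans PQ and QR with a hinge at Q.
Rotations at Q on the released spans (each span's end-slope, ×1/EI):
  span PQ: point load 70.5 at a = 4: Pab(L + a)/(6LEI) = 282/EI
  span PQ: point load 178 at a = 5.6: Pab(L + a)/(6LEI) = 677.8/EI
  relative rotation θ_0 = (959.8 + 0)/EI = 959.8/EI
A unit hogging moment at Q produces rotation L₁/(3EI) + L₂/(3EI) = 3.667/EI.
Slope continuity at Q: θ_0 = M_Q·3.667/EI, so M_Q = 959.8/3.667 = 261.8 kN·m (hogging).
Span PQ, ΣM about P with M_Q applied at Q: R_Q^{PQ}·8 = 1279 + 261.8, so R_Q^{PQ} = 192.6 kN and R_P = 248.5 − 192.6 = 55.93 kN.
Span QR, ΣM about R: R_Q^{QR}·3 = 0 + 261.8, so R_Q^{QR} = 87.26 kN and R_R = 0 − 87.26 = -87.26 kN.
R_Q = 192.6 + 87.26 = 279.8 kN.

R_Q = 279.8 kN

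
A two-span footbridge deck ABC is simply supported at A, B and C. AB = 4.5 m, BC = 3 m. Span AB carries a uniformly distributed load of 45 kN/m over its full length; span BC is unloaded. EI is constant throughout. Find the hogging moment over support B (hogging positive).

Insert a hinge at B; M_B is the redundant, and each span becomes simply supported.
Discontinuity in slope at B on the released structure — sum the simple-span end rotations:
  span AB: UDL 45: wL³/(24EI) = 170.9/EI
  relative rotation θ_0 = (170.9 + 0)/EI = 170.9/EI
A unit hogging moment at B produces rotation L₁/(3EI) + L₂/(3EI) = 2.5/EI.
Compatibility: M_B·(L₁+L₂)/(3EI) = θ_0, giving M_B = 68.34 kN·m (hogging).

M_B = 68.34 kN·m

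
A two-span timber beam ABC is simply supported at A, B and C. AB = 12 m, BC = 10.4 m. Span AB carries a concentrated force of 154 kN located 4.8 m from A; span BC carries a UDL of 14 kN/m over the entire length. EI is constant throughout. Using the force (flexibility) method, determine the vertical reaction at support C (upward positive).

R_C = 48.36 kN

Insert a hinge at B; M_B is the redundant, and each span becomes simply supported.
End slopes at the hinge B, treating each span as simply supported:
  span AB: point load 154 at a = 4.8: Pab(L + a)/(6LEI) = 1242/EI
  span BC: UDL 14: wL³/(24EI) = 656.2/EI
  relative rotation θ_0 = (1242 + 656.2)/EI = 1898/EI
A unit hogging moment at B produces rotation L₁/(3EI) + L₂/(3EI) = 7.467/EI.
Slope continuity at B: θ_0 = M_B·7.467/EI, so M_B = 1898/7.467 = 254.2 kN·m (hogging).
Span BC, ΣM about C: R_B^{BC}·10.4 = 757.1 + 254.2, so R_B^{BC} = 97.24 kN and R_C = 145.6 − 97.24 = 48.36 kN.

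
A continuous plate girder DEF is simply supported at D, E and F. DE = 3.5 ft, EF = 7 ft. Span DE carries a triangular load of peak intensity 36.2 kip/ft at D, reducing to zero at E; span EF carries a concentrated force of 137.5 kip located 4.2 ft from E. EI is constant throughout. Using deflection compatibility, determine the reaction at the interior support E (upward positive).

Take M_E as the redundant. Released structure: two simple spans DE and EF with a hinge at E.
Rotations at E on the released spans (each span's end-slope, ×1/EI):
  span DE: triangular load, peak 36.2: 7w₀L³/(360EI) = 30.18/EI
  span EF: point load 137.5 at a = 4.2: Pab(L + b)/(6LEI) = 377.3/EI
  relative rotation θ_0 = (30.18 + 377.3)/EI = 407.5/EI
A unit hogging moment at E produces rotation L₁/(3EI) + L₂/(3EI) = 3.5/EI.
Compatibility: M_E·(L₁+L₂)/(3EI) = θ_0, giving M_E = 116.4 kip·ft (hogging).
Span DE, ΣM about D with M_E applied at E: R_E^{DE}·3.5 = 73.91 + 116.4, so R_E^{DE} = 54.38 kip and R_D = 63.35 − 54.38 = 8.97 kip.
Span EF, ΣM about F: R_E^{EF}·7 = 385 + 116.4, so R_E^{EF} = 71.63 kip and R_F = 137.5 − 71.63 = 65.87 kip.
R_E = 54.38 + 71.63 = 126 kip.

R_E = 126 kip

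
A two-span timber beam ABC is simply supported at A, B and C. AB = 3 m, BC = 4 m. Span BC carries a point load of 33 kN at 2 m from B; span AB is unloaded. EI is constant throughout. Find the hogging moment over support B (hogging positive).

Take M_B as the redundant. Released structure: two simple spans AB and BC with a hinge at B.
Discontinuity in slope at B on the released structure — sum the simple-span end rotations:
  span BC: point load 33 at a = 2: Pab(L + b)/(6LEI) = 33/EI
  relative rotation θ_0 = (0 + 33)/EI = 33/EI
A unit hogging moment at B produces rotation L₁/(3EI) + L₂/(3EI) = 2.333/EI.
Compatibility: M_B·(L₁+L₂)/(3EI) = θ_0, giving M_B = 14.14 kN·m (hogging).

M_B = 14.14 kN·m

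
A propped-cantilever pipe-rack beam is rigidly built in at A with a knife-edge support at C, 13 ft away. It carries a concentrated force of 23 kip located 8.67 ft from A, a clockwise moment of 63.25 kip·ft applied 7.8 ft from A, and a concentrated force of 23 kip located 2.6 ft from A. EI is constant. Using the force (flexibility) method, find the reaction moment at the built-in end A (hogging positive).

Choose R_C as the redundant. The primary structure is the cantilever fixed at A.
Free-end deflection of the primary structure under the applied loading (downward +):
  point load 23 at a = 8.67: Pa²(3L − a)/(6EI) = 8740/EI
  clockwise couple 63.25 at a = 7.8: M₀a(2L − a)/(2EI) = 4489/EI
  point load 23 at a = 2.6: Pa²(3L − a)/(6EI) = 943.2/EI
  δ_0 = 14172/EI
Flexibility coefficient — unit upward force at C: δ_{CC} = L³/(3EI) = 732.3/EI.
Compatibility at C: δ_0 − R_C·δ_{CC} = 0, so R_C = 14172/732.3 = 19.35 kip.
Moment equilibrium about A: M_A = Σ(load moments about A) − R_C·L = 322.5 − 19.35×13 = 70.88 kip·ft.

M_A = 70.88 kip·ft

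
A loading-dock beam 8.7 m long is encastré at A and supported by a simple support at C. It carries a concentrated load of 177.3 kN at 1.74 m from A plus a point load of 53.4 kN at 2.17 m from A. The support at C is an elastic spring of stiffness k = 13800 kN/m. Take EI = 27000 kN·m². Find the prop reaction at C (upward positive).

Choose R_C as the redundant. The primary structure is the cantilever fixed at A.
Deflection at C on the released cantilever, summing each load's contribution:
  point load 177.3 at a = 1.74: Pa²(3L − a)/(6EI) = 2179/EI
  point load 53.4 at a = 2.17: Pa²(3L − a)/(6EI) = 1003/EI
  δ_0 = 3182/EI
Flexibility coefficient — unit upward force at C: δ_{CC} = L³/(3EI) = 219.5/EI.
With EI = 27000 kN·m²: δ_0 = 0.11786 m and δ_{CC} = 0.00813 m/kN.
Compatibility — the spring shortens by R_C/k under the reaction it provides: δ_0 − R_C·δ_{CC} = R_C/k. With 1/k = 0.000072 m/kN, R_C = δ_0 / (δ_{CC} + 1/k) = 0.11786 / (0.00813 + 0.000072) = 14.37 kN.

R_C = 14.37 kN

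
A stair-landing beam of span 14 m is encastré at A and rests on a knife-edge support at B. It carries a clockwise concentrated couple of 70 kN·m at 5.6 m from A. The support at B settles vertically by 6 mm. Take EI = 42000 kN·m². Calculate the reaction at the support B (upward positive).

Take the reaction at B as the redundant and release it; the primary structure is a cantilever fixed at A.
Deflection at B on the released cantilever, summing each load's contribution:
  clockwise couple 70 at a = 5.6: M₀a(2L − a)/(2EI) = 4390/EI
Flexibility coefficient — unit upward force at B: δ_{BB} = L³/(3EI) = 914.7/EI.
With EI = 42000 kN·m²: δ_0 = 0.10453 m and δ_{BB} = 0.021778 m/kN.
Compatibility — the beam at B must follow the support down by 0.006 m: δ_0 − R_B·δ_{BB} = 0.006, so R_B = (0.10453 − 0.006)/0.021778 = 4.524 kN.

R_B = 4.524 kN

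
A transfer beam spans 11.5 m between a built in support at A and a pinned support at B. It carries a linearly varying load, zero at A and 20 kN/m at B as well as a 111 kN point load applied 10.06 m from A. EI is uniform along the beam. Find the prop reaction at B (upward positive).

R_B = 153.5 kN

Release the roller at B. Primary structure: cantilever fixed at A.
Free-end deflection of the primary structure under the applied loading (downward +):
  triangular load, peak 20 at the free end: 11w₀L⁴/(120EI) = 32065/EI
  point load 111 at a = 10.06: Pa²(3L − a)/(6EI) = 45758/EI
  δ_0 = 77823/EI
Flexibility coefficient — unit upward force at B: δ_{BB} = L³/(3EI) = 507/EI.
Compatibility at B: δ_0 − R_B·δ_{BB} = 0, so R_B = 77823/507 = 153.5 kN.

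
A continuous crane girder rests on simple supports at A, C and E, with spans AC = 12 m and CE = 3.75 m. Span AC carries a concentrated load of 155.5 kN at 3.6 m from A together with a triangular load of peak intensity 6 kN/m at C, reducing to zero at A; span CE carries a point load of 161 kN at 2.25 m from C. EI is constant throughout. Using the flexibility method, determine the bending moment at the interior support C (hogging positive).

Release continuity at C by inserting a hinge; the redundant is the internal moment M_C. The primary structure is two simply-supported spans AC and CE.
End slopes at the hinge C, treating each span as simply supported:
  span AC: point load 155.5 at a = 3.6: Pab(L + a)/(6LEI) = 1019/EI
  span AC: triangular load, peak 6: w₀L³/(45EI) = 230.4/EI
  span CE: point load 161 at a = 2.25: Pab(L + b)/(6LEI) = 126.8/EI
  relative rotation θ_0 = (1249 + 126.8)/EI = 1376/EI
A unit hogging moment at C produces rotation L₁/(3EI) + L₂/(3EI) = 5.25/EI.
Compatibility: M_C·(L₁+L₂)/(3EI) = θ_0, giving M_C = 262.1 kN·m (hogging).

M_C = 262.1 kN·m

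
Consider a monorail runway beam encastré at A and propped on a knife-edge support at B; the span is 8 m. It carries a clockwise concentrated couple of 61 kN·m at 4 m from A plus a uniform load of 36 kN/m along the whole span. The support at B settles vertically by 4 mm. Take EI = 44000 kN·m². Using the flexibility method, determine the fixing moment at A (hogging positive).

M_A = 288.6 kN·m

Release the roller at B. Primary structure: cantilever fixed at A.
Downward deflection at the released point B due to the loads:
  clockwise couple 61 at a = 4: M₀a(2L − a)/(2EI) = 1464/EI
  UDL 36: wL⁴/(8EI) = 18432/EI
  δ_0 = 19896/EI
Tip deflection under a unit load at B: L³/(3EI) = 170.7/EI.
With EI = 44000 kN·m²: δ_0 = 0.45218 m and δ_{BB} = 0.003879 m/kN.
Compatibility — the beam at B must follow the support down by 0.004 m: δ_0 − R_B·δ_{BB} = 0.004, so R_B = (0.45218 − 0.004)/0.003879 = 115.5 kN.
Moment equilibrium about A: M_A = Σ(load moments about A) − R_B·L = 1213 − 115.5×8 = 288.6 kN·m.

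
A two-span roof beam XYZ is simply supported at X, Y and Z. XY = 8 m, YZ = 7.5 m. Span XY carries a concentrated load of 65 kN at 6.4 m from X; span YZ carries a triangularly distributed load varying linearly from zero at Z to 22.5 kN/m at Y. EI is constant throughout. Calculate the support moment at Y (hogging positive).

Insert a hinge at Y; M_Y is the redundant, and each span becomes simply supported.
End slopes at the hinge Y, treating each span as simply supported:
  span XY: point load 65 at a = 6.4: Pab(L + a)/(6LEI) = 199.7/EI
  span YZ: triangular load, peak 22.5: w₀L³/(45EI) = 210.9/EI
  relative rotation θ_0 = (199.7 + 210.9)/EI = 410.6/EI
A unit hogging moment at Y produces rotation L₁/(3EI) + L₂/(3EI) = 5.167/EI.
Compatibility: M_Y·(L₁+L₂)/(3EI) = θ_0, giving M_Y = 79.47 kN·m (hogging).

M_Y = 79.47 kN·m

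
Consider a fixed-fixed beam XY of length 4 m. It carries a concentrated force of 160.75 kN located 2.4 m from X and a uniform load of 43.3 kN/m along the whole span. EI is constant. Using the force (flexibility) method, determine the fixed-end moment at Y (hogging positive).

M_Y = 150.3 kN·m

Take the two fixed-end moments M_X, M_Y as redundants; the released structure is the simple span XY.
Simple-span end rotations at X and Y under the given loads:
  at X: point load 160.75 at a = 2.4: Pab(L + b)/(6LEI) = 144/EI
  at Y: point load 160.75 at a = 2.4: Pab(L + a)/(6LEI) = 164.6/EI
  at X: UDL 43.3: wL³/(24EI) = 115.5/EI
  at Y: UDL 43.3: wL³/(24EI) = 115.5/EI
  θ_X0 = 259.5/EI,  θ_Y0 = 280.1/EI
Flexibility coefficients: a unit moment at one end gives L/(3EI) there and L/(6EI) at the far end, so f₁₁ = f₂₂ = 1.333/EI and f₁₂ = f₂₁ = 0.6667/EI.
Compatibility — zero rotation at each built-in end:
  1.333 M_X + 0.6667 M_Y = 259.5
  0.6667 M_X + 1.333 M_Y = 280.1
Solving the pair gives M_X = 119.5 kN·m and M_Y = 150.3 kN·m (hogging).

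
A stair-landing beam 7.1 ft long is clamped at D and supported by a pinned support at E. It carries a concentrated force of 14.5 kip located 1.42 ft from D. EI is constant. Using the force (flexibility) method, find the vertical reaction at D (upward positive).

R_D = 13.69 kip

Remove the prop at E; the released (primary) structure is a cantilever built in at D.
Primary-structure tip deflection at E by superposition:
  point load 14.5 at a = 1.42: Pa²(3L − a)/(6EI) = 96.87/EI
Tip deflection under a unit load at E: L³/(3EI) = 119.3/EI.
The prop prevents deflection at E: R_E = δ_0/δ_{EE} = 96.87/119.3 = 0.812 kip.
Vertical equilibrium: R_D = ΣP − R_E = 14.5 − 0.812 = 13.69 kip.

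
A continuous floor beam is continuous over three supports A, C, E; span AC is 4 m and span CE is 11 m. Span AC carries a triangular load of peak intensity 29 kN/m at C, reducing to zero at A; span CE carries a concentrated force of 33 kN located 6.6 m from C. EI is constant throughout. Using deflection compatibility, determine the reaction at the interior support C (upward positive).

R_C = 69.92 kN

Insert a hinge at C; M_C is the redundant, and each span becomes simply supported.
Discontinuity in slope at C on the released structure — sum the simple-span end rotations:
  span AC: triangular load, peak 29: w₀L³/(45EI) = 41.24/EI
  span CE: point load 33 at a = 6.6: Pab(L + b)/(6LEI) = 223.6/EI
  relative rotation θ_0 = (41.24 + 223.6)/EI = 264.9/EI
A unit hogging moment at C produces rotation L₁/(3EI) + L₂/(3EI) = 5/EI.
Slope continuity at C: θ_0 = M_C·5/EI, so M_C = 264.9/5 = 52.97 kN·m (hogging).
Span AC, ΣM about A with M_C applied at C: R_C^{AC}·4 = 154.7 + 52.97, so R_C^{AC} = 51.91 kN and R_A = 58 − 51.91 = 6.091 kN.
Span CE, ΣM about E: R_C^{CE}·11 = 145.2 + 52.97, so R_C^{CE} = 18.02 kN and R_E = 33 − 18.02 = 14.98 kN.
R_C = 51.91 + 18.02 = 69.92 kN.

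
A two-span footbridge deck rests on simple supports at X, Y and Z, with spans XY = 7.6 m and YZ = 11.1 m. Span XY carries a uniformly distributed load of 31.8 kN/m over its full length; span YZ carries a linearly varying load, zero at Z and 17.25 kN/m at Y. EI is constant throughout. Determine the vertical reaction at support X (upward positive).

R_X = 97.5 kN

Release continuity at Y by inserting a hinge; the redundant is the internal moment M_Y. The primary structure is two simply-supported spans XY and YZ.
Rotations at Y on the released spans (each span's end-slope, ×1/EI):
  span XY: UDL 31.8: wL³/(24EI) = 581.6/EI
  span YZ: triangular load, peak 17.25: w₀L³/(45EI) = 524.3/EI
  relative rotation θ_0 = (581.6 + 524.3)/EI = 1106/EI
A unit hogging moment at Y produces rotation L₁/(3EI) + L₂/(3EI) = 6.233/EI.
Slope continuity at Y: θ_0 = M_Y·6.233/EI, so M_Y = 1106/6.233 = 177.4 kN·m (hogging).
Span XY, ΣM about X with M_Y applied at Y: R_Y^{XY}·7.6 = 918.4 + 177.4, so R_Y^{XY} = 144.2 kN and R_X = 241.7 − 144.2 = 97.5 kN.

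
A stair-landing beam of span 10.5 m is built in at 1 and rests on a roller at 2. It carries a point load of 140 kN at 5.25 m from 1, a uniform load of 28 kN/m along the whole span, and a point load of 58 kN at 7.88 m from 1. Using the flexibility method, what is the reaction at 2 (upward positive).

Choose R_2 as the redundant. The primary structure is the cantilever fixed at 1.
Free-end deflection of the primary structure under the applied loading (downward +):
  point load 140 at a = 5.25: Pa²(3L − a)/(6EI) = 16882/EI
  UDL 28: wL⁴/(8EI) = 42543/EI
  point load 58 at a = 7.88: Pa²(3L − a)/(6EI) = 14178/EI
  δ_0 = 73603/EI
Flexibility coefficient — unit upward force at 2: δ_{22} = L³/(3EI) = 385.9/EI.
The prop prevents deflection at 2: R_2 = δ_0/δ_{22} = 73603/385.9 = 190.7 kN.

R_2 = 190.7 kN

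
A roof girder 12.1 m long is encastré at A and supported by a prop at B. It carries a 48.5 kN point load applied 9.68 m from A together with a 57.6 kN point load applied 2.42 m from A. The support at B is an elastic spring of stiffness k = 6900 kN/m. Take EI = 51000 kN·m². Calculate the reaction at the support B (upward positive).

Take the reaction at B as the redundant and release it; the primary structure is a cantilever fixed at A.
Deflection at B on the released cantilever, summing each load's contribution:
  point load 48.5 at a = 9.68: Pa²(3L − a)/(6EI) = 20163/EI
  point load 57.6 at a = 2.42: Pa²(3L − a)/(6EI) = 1905/EI
  δ_0 = 22068/EI
Tip deflection under a unit load at B: L³/(3EI) = 590.5/EI.
With EI = 51000 kN·m²: δ_0 = 0.4327 m and δ_{BB} = 0.011579 m/kN.
Compatibility — the spring shortens by R_B/k under the reaction it provides: δ_0 − R_B·δ_{BB} = R_B/k. With 1/k = 0.000145 m/kN, R_B = δ_0 / (δ_{BB} + 1/k) = 0.4327 / (0.011579 + 0.000145) = 36.91 kN.

R_B = 36.91 kN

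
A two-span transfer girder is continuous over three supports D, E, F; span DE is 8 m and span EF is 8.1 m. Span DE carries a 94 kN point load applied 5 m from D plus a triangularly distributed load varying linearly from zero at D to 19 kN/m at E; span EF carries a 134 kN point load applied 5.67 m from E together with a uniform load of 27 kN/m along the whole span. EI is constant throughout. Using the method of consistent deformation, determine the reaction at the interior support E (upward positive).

Take M_E as the redundant. Released structure: two simple spans DE and EF with a hinge at E.
Rotations at E on the released spans (each span's end-slope, ×1/EI):
  span DE: point load 94 at a = 5: Pab(L + a)/(6LEI) = 381.9/EI
  span DE: triangular load, peak 19: w₀L³/(45EI) = 216.2/EI
  span EF: point load 134 at a = 5.67: Pab(L + b)/(6LEI) = 400/EI
  span EF: UDL 27: wL³/(24EI) = 597.9/EI
  relative rotation θ_0 = (598.1 + 997.9)/EI = 1596/EI
A unit hogging moment at E produces rotation L₁/(3EI) + L₂/(3EI) = 5.367/EI.
Compatibility: M_E·(L₁+L₂)/(3EI) = θ_0, giving M_E = 297.4 kN·m (hogging).
Span DE, ΣM about D with M_E applied at E: R_E^{DE}·8 = 875.3 + 297.4, so R_E^{DE} = 146.6 kN and R_D = 170 − 146.6 = 23.41 kN.
Span EF, ΣM about F: R_E^{EF}·8.1 = 1211 + 297.4, so R_E^{EF} = 186.3 kN and R_F = 352.7 − 186.3 = 166.4 kN.
R_E = 146.6 + 186.3 = 332.9 kN.

R_E = 332.9 kN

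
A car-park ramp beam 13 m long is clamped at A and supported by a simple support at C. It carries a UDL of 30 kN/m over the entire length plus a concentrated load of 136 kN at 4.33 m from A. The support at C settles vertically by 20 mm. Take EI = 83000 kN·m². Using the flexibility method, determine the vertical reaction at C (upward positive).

Choose R_C as the redundant. The primary structure is the cantilever fixed at A.
Free-end deflection of the primary structure under the applied loading (downward +):
  UDL 30: wL⁴/(8EI) = 107104/EI
  point load 136 at a = 4.33: Pa²(3L − a)/(6EI) = 14734/EI
  δ_0 = 121838/EI
Tip deflection under a unit load at C: L³/(3EI) = 732.3/EI.
With EI = 83000 kN·m²: δ_0 = 1.4679 m and δ_{CC} = 0.008823 m/kN.
Compatibility — the beam at C must follow the support down by 0.02 m: δ_0 − R_C·δ_{CC} = 0.02, so R_C = (1.4679 − 0.02)/0.008823 = 164.1 kN.

R_C = 164.1 kN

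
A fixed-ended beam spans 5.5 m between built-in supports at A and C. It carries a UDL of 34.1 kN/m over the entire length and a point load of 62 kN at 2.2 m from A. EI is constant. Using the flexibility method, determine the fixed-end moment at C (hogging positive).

Release both end moments; the primary structure is a simply-supported span AC with redundants M_A and M_C.
End rotations of the released simple span under the applied load (×1/EI):
  at A: UDL 34.1: wL³/(24EI) = 236.4/EI
  at C: UDL 34.1: wL³/(24EI) = 236.4/EI
  at A: point load 62 at a = 2.2: Pab(L + b)/(6LEI) = 120/EI
  at C: point load 62 at a = 2.2: Pab(L + a)/(6LEI) = 105/EI
  θ_A0 = 356.4/EI,  θ_C0 = 341.4/EI
Flexibility coefficients: a unit moment at one end gives L/(3EI) there and L/(6EI) at the far end, so f₁₁ = f₂₂ = 1.833/EI and f₁₂ = f₂₁ = 0.9167/EI.
Compatibility — zero rotation at each built-in end:
  1.833 M_A + 0.9167 M_C = 356.4
  0.9167 M_A + 1.833 M_C = 341.4
Solving the pair gives M_A = 135.1 kN·m and M_C = 118.7 kN·m (hogging).

M_C = 118.7 kN·m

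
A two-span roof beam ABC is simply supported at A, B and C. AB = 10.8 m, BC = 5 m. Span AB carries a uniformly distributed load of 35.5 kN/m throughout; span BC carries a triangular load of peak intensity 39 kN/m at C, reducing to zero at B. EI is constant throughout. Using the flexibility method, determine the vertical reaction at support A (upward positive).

R_A = 157.3 kN

Take M_B as the redundant. Released structure: two simple spans AB and BC with a hinge at B.
End slopes at the hinge B, treating each span as simply supported:
  span AB: UDL 35.5: wL³/(24EI) = 1863/EI
  span BC: triangular load, peak 39: 7w₀L³/(360EI) = 94.79/EI
  relative rotation θ_0 = (1863 + 94.79)/EI = 1958/EI
A unit hogging moment at B produces rotation L₁/(3EI) + L₂/(3EI) = 5.267/EI.
Slope continuity at B: θ_0 = M_B·5.267/EI, so M_B = 1958/5.267 = 371.8 kN·m (hogging).
Span AB, ΣM about A with M_B applied at B: R_B^{AB}·10.8 = 2070 + 371.8, so R_B^{AB} = 226.1 kN and R_A = 383.4 − 226.1 = 157.3 kN.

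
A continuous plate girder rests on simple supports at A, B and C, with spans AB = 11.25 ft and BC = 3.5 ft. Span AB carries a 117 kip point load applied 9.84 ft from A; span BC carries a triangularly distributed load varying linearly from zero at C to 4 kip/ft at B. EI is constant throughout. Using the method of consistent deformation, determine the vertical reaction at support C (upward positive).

R_C = -27.36 kip

Release continuity at B by inserting a hinge; the redundant is the internal moment M_B. The primary structure is two simply-supported spans AB and BC.
Discontinuity in slope at B on the released structure — sum the simple-span end rotations:
  span AB: point load 117 at a = 9.84: Pab(L + a)/(6LEI) = 507.2/EI
  span BC: triangular load, peak 4: w₀L³/(45EI) = 3.811/EI
  relative rotation θ_0 = (507.2 + 3.811)/EI = 511/EI
A unit hogging moment at B produces rotation L₁/(3EI) + L₂/(3EI) = 4.917/EI.
Slope continuity at B: θ_0 = M_B·4.917/EI, so M_B = 511/4.917 = 103.9 kip·ft (hogging).
Span BC, ΣM about C: R_B^{BC}·3.5 = 16.33 + 103.9, so R_B^{BC} = 34.36 kip and R_C = 7 − 34.36 = -27.36 kip.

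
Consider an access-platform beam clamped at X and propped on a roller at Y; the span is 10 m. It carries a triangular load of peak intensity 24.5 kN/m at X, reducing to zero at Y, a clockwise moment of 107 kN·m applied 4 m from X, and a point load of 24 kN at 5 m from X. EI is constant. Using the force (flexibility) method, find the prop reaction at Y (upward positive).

R_Y = 42.27 kN

Release the roller at Y. Primary structure: cantilever fixed at X.
Free-end deflection of the primary structure under the applied loading (downward +):
  triangular load, peak 24.5 at the fixed end: w₀L⁴/(30EI) = 8167/EI
  clockwise couple 107 at a = 4: M₀a(2L − a)/(2EI) = 3424/EI
  point load 24 at a = 5: Pa²(3L − a)/(6EI) = 2500/EI
  δ_0 = 14091/EI
Flexibility coefficient — unit upward force at Y: δ_{YY} = L³/(3EI) = 333.3/EI.
Compatibility at Y: δ_0 − R_Y·δ_{YY} = 0, so R_Y = 14091/333.3 = 42.27 kN.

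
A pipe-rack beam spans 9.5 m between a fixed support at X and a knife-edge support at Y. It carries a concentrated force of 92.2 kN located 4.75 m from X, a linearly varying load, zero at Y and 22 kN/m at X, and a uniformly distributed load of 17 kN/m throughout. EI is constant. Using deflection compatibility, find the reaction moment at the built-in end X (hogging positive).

M_X = 488.4 kN·m

Take the reaction at Y as the redundant and release it; the primary structure is a cantilever fixed at X.
Deflection at Y on the released cantilever, summing each load's contribution:
  point load 92.2 at a = 4.75: Pa²(3L − a)/(6EI) = 8234/EI
  triangular load, peak 22 at the fixed end: w₀L⁴/(30EI) = 5973/EI
  UDL 17: wL⁴/(8EI) = 17308/EI
  δ_0 = 31516/EI
Flexibility coefficient — unit upward force at Y: δ_{YY} = L³/(3EI) = 285.8/EI.
Compatibility at Y: δ_0 − R_Y·δ_{YY} = 0, so R_Y = 31516/285.8 = 110.3 kN.
Moment equilibrium about X: M_X = Σ(load moments about X) − R_Y·L = 1536 − 110.3×9.5 = 488.4 kN·m.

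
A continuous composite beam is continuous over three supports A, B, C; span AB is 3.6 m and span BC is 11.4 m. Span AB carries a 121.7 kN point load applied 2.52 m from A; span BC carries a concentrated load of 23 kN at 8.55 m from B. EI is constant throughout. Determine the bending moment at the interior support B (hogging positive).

M_B = 42.12 kN·m

Insert a hinge at B; M_B is the redundant, and each span becomes simply supported.
End slopes at the hinge B, treating each span as simply supported:
  span AB: point load 121.7 at a = 2.52: Pab(L + a)/(6LEI) = 93.85/EI
  span BC: point load 23 at a = 8.55: Pab(L + b)/(6LEI) = 116.8/EI
  relative rotation θ_0 = (93.85 + 116.8)/EI = 210.6/EI
A unit hogging moment at B produces rotation L₁/(3EI) + L₂/(3EI) = 5/EI.
Compatibility: M_B·(L₁+L₂)/(3EI) = θ_0, giving M_B = 42.12 kN·m (hogging).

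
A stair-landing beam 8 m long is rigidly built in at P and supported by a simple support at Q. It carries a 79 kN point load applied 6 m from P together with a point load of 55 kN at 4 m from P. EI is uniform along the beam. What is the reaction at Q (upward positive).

R_Q = 67.18 kN

Remove the prop at Q; the released (primary) structure is a cantilever built in at P.
Downward deflection at the released point Q due to the loads:
  point load 79 at a = 6: Pa²(3L − a)/(6EI) = 8532/EI
  point load 55 at a = 4: Pa²(3L − a)/(6EI) = 2933/EI
  δ_0 = 11465/EI
Flexibility coefficient — unit upward force at Q: δ_{QQ} = L³/(3EI) = 170.7/EI.
Compatibility at Q: δ_0 − R_Q·δ_{QQ} = 0, so R_Q = 11465/170.7 = 67.18 kN.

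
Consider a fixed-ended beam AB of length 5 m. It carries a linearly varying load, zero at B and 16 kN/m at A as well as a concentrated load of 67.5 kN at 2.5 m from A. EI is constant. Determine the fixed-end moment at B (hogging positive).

M_B = 55.52 kN·m

Release both end moments; the primary structure is a simply-supported span AB with redundants M_A and M_B.
Simple-span end rotations at A and B under the given loads:
  at A: triangular load, peak 16: w₀L³/(45EI) = 44.44/EI
  at B: triangular load, peak 16: 7w₀L³/(360EI) = 38.89/EI
  at A: point load 67.5 at a = 2.5: Pab(L + b)/(6LEI) = 105.5/EI
  at B: point load 67.5 at a = 2.5: Pab(L + a)/(6LEI) = 105.5/EI
  θ_A0 = 149.9/EI,  θ_B0 = 144.4/EI
Flexibility coefficients: a unit moment at one end gives L/(3EI) there and L/(6EI) at the far end, so f₁₁ = f₂₂ = 1.667/EI and f₁₂ = f₂₁ = 0.8333/EI.
Compatibility — zero rotation at each built-in end:
  1.667 M_A + 0.8333 M_B = 149.9
  0.8333 M_A + 1.667 M_B = 144.4
Solving the pair gives M_A = 62.19 kN·m and M_B = 55.52 kN·m (hogging).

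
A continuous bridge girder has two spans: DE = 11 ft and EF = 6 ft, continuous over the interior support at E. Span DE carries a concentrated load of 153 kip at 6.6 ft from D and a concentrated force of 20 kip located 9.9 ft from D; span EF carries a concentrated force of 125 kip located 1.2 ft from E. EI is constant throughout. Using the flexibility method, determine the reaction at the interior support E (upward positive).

R_E = 276.6 kip

Insert a hinge at E; M_E is the redundant, and each span becomes simply supported.
Rotations at E on the released spans (each span's end-slope, ×1/EI):
  span DE: point load 153 at a = 6.6: Pab(L + a)/(6LEI) = 1185/EI
  span DE: point load 20 at a = 9.9: Pab(L + a)/(6LEI) = 68.97/EI
  span EF: point load 125 at a = 1.2: Pab(L + b)/(6LEI) = 216/EI
  relative rotation θ_0 = (1254 + 216)/EI = 1470/EI
A unit hogging moment at E produces rotation L₁/(3EI) + L₂/(3EI) = 5.667/EI.
Compatibility: M_E·(L₁+L₂)/(3EI) = θ_0, giving M_E = 259.4 kip·ft (hogging).
Span DE, ΣM about D with M_E applied at E: R_E^{DE}·11 = 1208 + 259.4, so R_E^{DE} = 133.4 kip and R_D = 173 − 133.4 = 39.62 kip.
Span EF, ΣM about F: R_E^{EF}·6 = 600 + 259.4, so R_E^{EF} = 143.2 kip and R_F = 125 − 143.2 = -18.23 kip.
R_E = 133.4 + 143.2 = 276.6 kip.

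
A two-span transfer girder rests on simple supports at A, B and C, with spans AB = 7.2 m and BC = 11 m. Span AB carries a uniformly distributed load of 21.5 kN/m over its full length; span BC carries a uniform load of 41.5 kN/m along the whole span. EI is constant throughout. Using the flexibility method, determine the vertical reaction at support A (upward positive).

R_A = 17.05 kN

Insert a hinge at B; M_B is the redundant, and each span becomes simply supported.
Discontinuity in slope at B on the released structure — sum the simple-span end rotations:
  span AB: UDL 21.5: wL³/(24EI) = 334.4/EI
  span BC: UDL 41.5: wL³/(24EI) = 2302/EI
  relative rotation θ_0 = (334.4 + 2302)/EI = 2636/EI
A unit hogging moment at B produces rotation L₁/(3EI) + L₂/(3EI) = 6.067/EI.
Slope continuity at B: θ_0 = M_B·6.067/EI, so M_B = 2636/6.067 = 434.5 kN·m (hogging).
Span AB, ΣM about A with M_B applied at B: R_B^{AB}·7.2 = 557.3 + 434.5, so R_B^{AB} = 137.7 kN and R_A = 154.8 − 137.7 = 17.05 kN.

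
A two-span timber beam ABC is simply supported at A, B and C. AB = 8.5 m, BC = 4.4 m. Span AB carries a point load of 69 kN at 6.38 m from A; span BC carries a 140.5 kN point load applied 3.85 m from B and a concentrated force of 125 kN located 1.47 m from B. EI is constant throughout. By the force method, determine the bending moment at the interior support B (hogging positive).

Insert a hinge at B; M_B is the redundant, and each span becomes simply supported.
End slopes at the hinge B, treating each span as simply supported:
  span AB: point load 69 at a = 6.38: Pab(L + a)/(6LEI) = 272.3/EI
  span BC: point load 140.5 at a = 3.85: Pab(L + b)/(6LEI) = 55.78/EI
  span BC: point load 125 at a = 1.47: Pab(L + b)/(6LEI) = 149.5/EI
  relative rotation θ_0 = (272.3 + 205.3)/EI = 477.6/EI
A unit hogging moment at B produces rotation L₁/(3EI) + L₂/(3EI) = 4.3/EI.
Compatibility: M_B·(L₁+L₂)/(3EI) = θ_0, giving M_B = 111.1 kN·m (hogging).

M_B = 111.1 kN·m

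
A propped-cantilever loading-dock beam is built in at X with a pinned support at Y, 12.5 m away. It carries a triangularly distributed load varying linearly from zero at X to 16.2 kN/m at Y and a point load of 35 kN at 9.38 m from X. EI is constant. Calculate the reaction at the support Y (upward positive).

R_Y = 77.86 kN

Choose R_Y as the redundant. The primary structure is the cantilever fixed at X.
Free-end deflection of the primary structure under the applied loading (downward +):
  triangular load, peak 16.2 at the free end: 11w₀L⁴/(120EI) = 36255/EI
  point load 35 at a = 9.38: Pa²(3L − a)/(6EI) = 14432/EI
  δ_0 = 50687/EI
Flexibility coefficient — unit upward force at Y: δ_{YY} = L³/(3EI) = 651/EI.
Compatibility at Y: δ_0 − R_Y·δ_{YY} = 0, so R_Y = 50687/651 = 77.86 kN.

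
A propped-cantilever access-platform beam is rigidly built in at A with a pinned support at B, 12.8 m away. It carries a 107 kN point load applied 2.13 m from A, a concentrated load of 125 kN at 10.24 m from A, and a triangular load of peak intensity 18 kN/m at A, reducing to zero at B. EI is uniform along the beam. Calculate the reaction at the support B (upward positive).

Release the roller at B. Primary structure: cantilever fixed at A.
Downward deflection at the released point B due to the loads:
  point load 107 at a = 2.13: Pa²(3L − a)/(6EI) = 2935/EI
  point load 125 at a = 10.24: Pa²(3L − a)/(6EI) = 61516/EI
  triangular load, peak 18 at the fixed end: w₀L⁴/(30EI) = 16106/EI
  δ_0 = 80557/EI
Tip deflection under a unit load at B: L³/(3EI) = 699.1/EI.
Compatibility at B: δ_0 − R_B·δ_{BB} = 0, so R_B = 80557/699.1 = 115.2 kN.

R_B = 115.2 kN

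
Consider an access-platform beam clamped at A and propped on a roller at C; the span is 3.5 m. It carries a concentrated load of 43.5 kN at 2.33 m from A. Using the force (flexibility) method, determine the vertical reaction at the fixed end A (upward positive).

Release the roller at C. Primary structure: cantilever fixed at A.
Downward deflection at the released point C due to the loads:
  point load 43.5 at a = 2.33: Pa²(3L − a)/(6EI) = 321.6/EI
Flexibility coefficient — unit upward force at C: δ_{CC} = L³/(3EI) = 14.29/EI.
Compatibility at C: δ_0 − R_C·δ_{CC} = 0, so R_C = 321.6/14.29 = 22.5 kN.
Vertical equilibrium: R_A = ΣP − R_C = 43.5 − 22.5 = 21 kN.

R_A = 21 kN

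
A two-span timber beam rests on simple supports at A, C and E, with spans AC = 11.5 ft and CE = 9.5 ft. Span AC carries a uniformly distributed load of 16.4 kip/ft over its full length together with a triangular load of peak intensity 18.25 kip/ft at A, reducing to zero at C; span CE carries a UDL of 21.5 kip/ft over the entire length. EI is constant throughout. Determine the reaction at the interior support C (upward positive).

R_C = 295.9 kip

Release continuity at C by inserting a hinge; the redundant is the internal moment M_C. The primary structure is two simply-supported spans AC and CE.
End slopes at the hinge C, treating each span as simply supported:
  span AC: UDL 16.4: wL³/(24EI) = 1039/EI
  span AC: triangular load, peak 18.25: 7w₀L³/(360EI) = 539.7/EI
  span CE: UDL 21.5: wL³/(24EI) = 768.1/EI
  relative rotation θ_0 = (1579 + 768.1)/EI = 2347/EI
A unit hogging moment at C produces rotation L₁/(3EI) + L₂/(3EI) = 7/EI.
Compatibility: M_C·(L₁+L₂)/(3EI) = θ_0, giving M_C = 335.3 kip·ft (hogging).
Span AC, ΣM about A with M_C applied at C: R_C^{AC}·11.5 = 1487 + 335.3, so R_C^{AC} = 158.4 kip and R_A = 293.5 − 158.4 = 135.1 kip.
Span CE, ΣM about E: R_C^{CE}·9.5 = 970.2 + 335.3, so R_C^{CE} = 137.4 kip and R_E = 204.2 − 137.4 = 66.83 kip.
R_C = 158.4 + 137.4 = 295.9 kip.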